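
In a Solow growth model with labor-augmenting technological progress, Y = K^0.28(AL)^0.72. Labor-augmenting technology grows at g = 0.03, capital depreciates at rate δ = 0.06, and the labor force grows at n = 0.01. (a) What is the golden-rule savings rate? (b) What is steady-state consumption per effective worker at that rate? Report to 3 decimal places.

n + g + δ = 0.01 + 0.03 + 0.06 = 0.1.
For Cobb-Douglas, s_gold equals capital's share: s_gold = 0.28.
Setting f'(k) = n+g+δ gives 0.28·k^(0.28−1) = 0.1, hence k_gold = (0.28/0.1)^(1/0.72) ≈ 4.1788.
y_gold = 4.1788^0.28 ≈ 1.4924; c_gold = (1−0.28)·y_gold ≈ 1.0746.

(a) s_gold = 0.280; (b) c_gold ≈ 1.075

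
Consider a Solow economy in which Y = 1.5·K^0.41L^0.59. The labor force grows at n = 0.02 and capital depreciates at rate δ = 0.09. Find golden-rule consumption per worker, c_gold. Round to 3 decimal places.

Break-even investment rate: n + δ = 0.02 + 0.09 = 0.11.
Setting f'(k) = n+δ gives 0.41·1.5·k^(0.41−1) = 0.11, hence k_gold = (0.41·1.5/0.11)^(1/0.59) ≈ 18.4893.
y_gold = 1.5·18.4893^0.41 ≈ 4.9605.
c_gold = y_gold − (n+δ)·k_gold = 4.9605 − 0.11·18.4893 ≈ 2.9267.

c_gold ≈ 2.927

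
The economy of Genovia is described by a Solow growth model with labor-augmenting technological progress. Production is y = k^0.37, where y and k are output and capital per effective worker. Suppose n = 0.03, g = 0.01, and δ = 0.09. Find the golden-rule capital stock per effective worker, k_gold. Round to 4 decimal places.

Capital per effective worker breaks even when investment replaces (n + g + δ)·k; here n + g + δ = 0.13.
At the golden rule the marginal product of capital equals n+g+δ: 0.37·k^(0.37−1) = 0.13. Solving, k_gold = (0.37/0.13)^(1/0.63) ≈ 5.2607.

k_gold ≈ 5.2607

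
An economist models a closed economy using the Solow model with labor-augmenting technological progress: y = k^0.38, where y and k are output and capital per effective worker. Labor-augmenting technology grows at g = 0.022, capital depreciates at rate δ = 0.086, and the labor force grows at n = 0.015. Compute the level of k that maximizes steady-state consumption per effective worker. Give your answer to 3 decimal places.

Capital per effective worker breaks even when investment replaces (n + g + δ)·k; here n + g + δ = 0.123.
Maximizing c = f(k) − (n+g+δ)·k gives f'(k) = n+g+δ, i.e. 0.38·k^(0.38−1) = 0.123, so k_gold = (0.38/0.123)^(1/0.62) ≈ 6.1677.

k_gold ≈ 6.168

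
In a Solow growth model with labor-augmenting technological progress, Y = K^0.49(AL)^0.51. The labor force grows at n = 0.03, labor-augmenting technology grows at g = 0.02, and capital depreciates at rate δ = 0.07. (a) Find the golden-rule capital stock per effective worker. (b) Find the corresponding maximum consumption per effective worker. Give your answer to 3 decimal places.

n + g + δ = 0.03 + 0.02 + 0.07 = 0.12.
Golden rule sets MPK = n+g+δ: 0.49·k^(0.49−1) = 0.12, so k_gold = (0.49/0.12)^(1/0.51) ≈ 15.7786.
y_gold = 15.7786^0.49 ≈ 3.8641; c_gold = y_gold − 0.12·k_gold ≈ 1.9707.

(a) k_gold ≈ 15.779; (b) c_gold ≈ 1.971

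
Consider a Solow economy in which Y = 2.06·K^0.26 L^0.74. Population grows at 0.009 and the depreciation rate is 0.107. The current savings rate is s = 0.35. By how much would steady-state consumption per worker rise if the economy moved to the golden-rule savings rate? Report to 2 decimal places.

n + δ = 0.009 + 0.107 = 0.116.
Current steady state (s = 0.35): k* = (0.35·2.06/0.116)^(1/0.74) ≈ 11.8105, y* = 2.06·11.8105^0.26 ≈ 3.9143, c* = (1−0.35)·3.9143 ≈ 2.5443.
Golden rule sets MPK = n+δ: 0.26·2.06·k^(0.26−1) = 0.116, so k_gold = (0.26·2.06/0.116)^(1/0.74) ≈ 7.9034.
y_gold = 2.06·7.9034^0.26 ≈ 3.5261, c_gold = y_gold − 0.116·k_gold ≈ 2.6093.
Gain: Δc = 2.6093 − 2.5443 ≈ 0.0650.

Δc ≈ 0.07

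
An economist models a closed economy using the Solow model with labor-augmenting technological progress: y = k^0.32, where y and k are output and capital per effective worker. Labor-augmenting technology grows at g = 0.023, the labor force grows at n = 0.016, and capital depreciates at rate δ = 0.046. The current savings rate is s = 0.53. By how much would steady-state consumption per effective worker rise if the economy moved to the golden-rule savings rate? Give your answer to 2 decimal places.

Capital per effective worker breaks even when investment replaces (n + g + δ)·k; here n + g + δ = 0.085.
Current steady state (s = 0.53): k* = (0.53/0.085)^(1/0.68) ≈ 14.7539, y* = 14.7539^0.32 ≈ 2.3662, c* = (1−0.53)·2.3662 ≈ 1.1121.
Maximizing c = f(k) − (n+g+δ)·k gives f'(k) = n+g+δ, i.e. 0.32·k^(0.32−1) = 0.085, so k_gold = (0.32/0.085)^(1/0.68) ≈ 7.0253.
y_gold = 7.0253^0.32 ≈ 1.8661, c_gold = y_gold − 0.085·k_gold ≈ 1.2689.
Gain: Δc = 1.2689 − 1.1121 ≈ 0.1568.

Δc ≈ 0.16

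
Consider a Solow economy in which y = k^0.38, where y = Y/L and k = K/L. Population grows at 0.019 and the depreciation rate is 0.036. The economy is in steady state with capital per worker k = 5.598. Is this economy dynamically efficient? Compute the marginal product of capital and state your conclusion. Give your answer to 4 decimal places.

n + δ = 0.019 + 0.036 = 0.055.
MPK = 0.38·k^(0.38−1) = 0.38·5.598^(-0.62) ≈ 0.1306.
MPK > 0.055, so the economy is dynamically efficient (under-saving).

dynamically efficient; MPK ≈ 0.1306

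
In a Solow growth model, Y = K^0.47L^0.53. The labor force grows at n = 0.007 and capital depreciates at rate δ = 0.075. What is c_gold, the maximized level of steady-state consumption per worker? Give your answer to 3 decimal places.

c_gold ≈ 2.493

Break-even investment rate: n + δ = 0.007 + 0.075 = 0.082.
Maximizing c = f(k) − (n+δ)·k gives f'(k) = n+δ, i.e. 0.47·k^(0.47−1) = 0.082, so k_gold = (0.47/0.082)^(1/0.53) ≈ 26.9603.
y_gold = 26.9603^0.47 ≈ 4.7037.
c_gold = y_gold − (n+δ)·k_gold = 4.7037 − 0.082·26.9603 ≈ 2.4930.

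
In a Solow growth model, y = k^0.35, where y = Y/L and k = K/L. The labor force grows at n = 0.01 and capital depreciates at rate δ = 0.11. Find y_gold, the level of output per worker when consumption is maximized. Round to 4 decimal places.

Capital per worker breaks even when investment replaces (n + δ)·k; here n + δ = 0.12.
Maximizing c = f(k) − (n+δ)·k gives f'(k) = n+δ, i.e. 0.35·k^(0.35−1) = 0.12, so k_gold = (0.35/0.12)^(1/0.65) ≈ 5.1905.
Output: y_gold = k_gold^0.35 = 5.1905^0.35 ≈ 1.7796.

y_gold ≈ 1.7796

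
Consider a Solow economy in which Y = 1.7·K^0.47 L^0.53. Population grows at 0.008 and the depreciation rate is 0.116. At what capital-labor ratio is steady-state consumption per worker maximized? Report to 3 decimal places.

Break-even investment rate: n + δ = 0.008 + 0.116 = 0.124.
At the golden rule the marginal product of capital equals n+δ: 0.47·1.7·k^(0.47−1) = 0.124. Solving, k_gold = (0.47·1.7/0.124)^(1/0.53) ≈ 33.6241.

k_gold ≈ 33.624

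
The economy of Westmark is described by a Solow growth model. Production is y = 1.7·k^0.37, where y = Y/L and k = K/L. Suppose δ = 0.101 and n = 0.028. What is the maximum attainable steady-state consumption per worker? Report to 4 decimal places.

n + δ = 0.028 + 0.101 = 0.129.
At the golden rule the marginal product of capital equals n+δ: 0.37·1.7·k^(0.37−1) = 0.129. Solving, k_gold = (0.37·1.7/0.129)^(1/0.63) ≈ 12.3640.
y_gold = 1.7·12.3640^0.37 ≈ 4.3107.
c_gold = y_gold − (n+δ)·k_gold = 4.3107 − 0.129·12.3640 ≈ 2.7157.

c_gold ≈ 2.7157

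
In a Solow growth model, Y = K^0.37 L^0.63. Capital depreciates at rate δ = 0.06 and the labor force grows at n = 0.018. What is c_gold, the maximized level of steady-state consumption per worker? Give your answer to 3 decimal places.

c_gold ≈ 1.572

n + δ = 0.018 + 0.06 = 0.078.
At the golden rule the marginal product of capital equals n+δ: 0.37·k^(0.37−1) = 0.078. Solving, k_gold = (0.37/0.078)^(1/0.63) ≈ 11.8355.
y_gold = 11.8355^0.37 ≈ 2.4950.
c_gold = y_gold − (n+δ)·k_gold = 2.4950 − 0.078·11.8355 ≈ 1.5719.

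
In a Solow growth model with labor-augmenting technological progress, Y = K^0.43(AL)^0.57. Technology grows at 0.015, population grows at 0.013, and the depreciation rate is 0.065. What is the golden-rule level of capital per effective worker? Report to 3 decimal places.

Capital per effective worker breaks even when investment replaces (n + g + δ)·k; here n + g + δ = 0.093.
Golden rule sets MPK = n+g+δ: 0.43·k^(0.43−1) = 0.093, so k_gold = (0.43/0.093)^(1/0.57) ≈ 14.6771.

k_gold ≈ 14.677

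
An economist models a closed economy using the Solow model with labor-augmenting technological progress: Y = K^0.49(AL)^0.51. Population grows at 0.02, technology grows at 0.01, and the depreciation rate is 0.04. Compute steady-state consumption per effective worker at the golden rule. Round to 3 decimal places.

The effective depreciation rate is n + g + δ = 0.02 + 0.01 + 0.04 = 0.07.
Maximizing c = f(k) − (n+g+δ)·k gives f'(k) = n+g+δ, i.e. 0.49·k^(0.49−1) = 0.07, so k_gold = (0.49/0.07)^(1/0.51) ≈ 45.3999.
y_gold = 45.3999^0.49 ≈ 6.4857.
c_gold = y_gold − (n+g+δ)·k_gold = 6.4857 − 0.07·45.3999 ≈ 3.3077.

c_gold ≈ 3.308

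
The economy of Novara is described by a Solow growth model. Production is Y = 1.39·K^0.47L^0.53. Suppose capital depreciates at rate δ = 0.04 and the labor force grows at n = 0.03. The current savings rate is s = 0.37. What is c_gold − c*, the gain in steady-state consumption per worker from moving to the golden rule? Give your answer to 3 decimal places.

The effective depreciation rate is n + δ = 0.03 + 0.04 = 0.07.
Current steady state (s = 0.37): k* = (0.37·1.39/0.07)^(1/0.53) ≈ 43.0711, y* = 1.39·43.0711^0.47 ≈ 8.1486, c* = (1−0.37)·8.1486 ≈ 5.1336.
At the golden rule the marginal product of capital equals n+δ: 0.47·1.39·k^(0.47−1) = 0.07. Solving, k_gold = (0.47·1.39/0.07)^(1/0.53) ≈ 67.6420.
y_gold = 1.39·67.6420^0.47 ≈ 10.0743, c_gold = y_gold − 0.07·k_gold ≈ 5.3394.
Gain: Δc = 5.3394 − 5.1336 ≈ 0.2058.

Δc ≈ 0.206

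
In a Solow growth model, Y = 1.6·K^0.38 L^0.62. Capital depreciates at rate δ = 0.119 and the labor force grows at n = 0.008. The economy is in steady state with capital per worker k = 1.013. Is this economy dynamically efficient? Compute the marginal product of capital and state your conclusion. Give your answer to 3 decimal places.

The effective depreciation rate is n + δ = 0.008 + 0.119 = 0.127.
MPK = 0.38·1.6·k^(0.38−1) = 0.38·1.6·1.013^(-0.62) ≈ 0.6032.
MPK > 0.127, so the economy is dynamically efficient (under-saving).

dynamically efficient; MPK ≈ 0.603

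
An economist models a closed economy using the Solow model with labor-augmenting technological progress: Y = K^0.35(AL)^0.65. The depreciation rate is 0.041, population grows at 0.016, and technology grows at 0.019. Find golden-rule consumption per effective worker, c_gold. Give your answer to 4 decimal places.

Capital per effective worker breaks even when investment replaces (n + g + δ)·k; here n + g + δ = 0.076.
At the golden rule the marginal product of capital equals n+g+δ: 0.35·k^(0.35−1) = 0.076. Solving, k_gold = (0.35/0.076)^(1/0.65) ≈ 10.4807.
y_gold = 10.4807^0.35 ≈ 2.2758.
c_gold = y_gold − (n+g+δ)·k_gold = 2.2758 − 0.076·10.4807 ≈ 1.4793.

c_gold ≈ 1.4793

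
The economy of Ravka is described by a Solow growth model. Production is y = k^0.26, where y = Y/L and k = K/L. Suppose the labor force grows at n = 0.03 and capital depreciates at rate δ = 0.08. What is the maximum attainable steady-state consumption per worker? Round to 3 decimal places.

The effective depreciation rate is n + δ = 0.03 + 0.08 = 0.11.
Setting f'(k) = n+δ gives 0.26·k^(0.26−1) = 0.11, hence k_gold = (0.26/0.11)^(1/0.74) ≈ 3.1977.
y_gold = 3.1977^0.26 ≈ 1.3529.
c_gold = y_gold − (n+δ)·k_gold = 1.3529 − 0.11·3.1977 ≈ 1.0011.

c_gold ≈ 1.001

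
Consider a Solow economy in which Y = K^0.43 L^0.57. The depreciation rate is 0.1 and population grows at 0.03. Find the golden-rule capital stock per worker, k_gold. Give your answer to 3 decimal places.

The effective depreciation rate is n + δ = 0.03 + 0.1 = 0.13.
Maximizing c = f(k) − (n+δ)·k gives f'(k) = n+δ, i.e. 0.43·k^(0.43−1) = 0.13, so k_gold = (0.43/0.13)^(1/0.57) ≈ 8.1554.

k_gold ≈ 8.155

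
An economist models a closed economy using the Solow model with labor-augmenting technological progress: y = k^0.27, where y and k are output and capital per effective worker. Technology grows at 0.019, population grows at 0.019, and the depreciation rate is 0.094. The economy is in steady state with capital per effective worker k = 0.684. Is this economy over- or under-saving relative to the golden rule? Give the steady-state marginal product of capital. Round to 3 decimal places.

under-saving; MPK ≈ 0.356

Capital per effective worker breaks even when investment replaces (n + g + δ)·k; here n + g + δ = 0.132.
MPK = 0.27·k^(0.27−1) = 0.27·0.684^(-0.73) ≈ 0.3563.
MPK > 0.132, so the economy is dynamically efficient (under-saving).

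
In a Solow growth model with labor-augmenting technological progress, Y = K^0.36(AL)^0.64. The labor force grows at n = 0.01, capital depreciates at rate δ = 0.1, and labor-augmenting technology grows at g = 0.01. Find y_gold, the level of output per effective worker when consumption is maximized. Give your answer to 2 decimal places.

Break-even investment rate: n + g + δ = 0.01 + 0.01 + 0.1 = 0.12.
Maximizing c = f(k) − (n+g+δ)·k gives f'(k) = n+g+δ, i.e. 0.36·k^(0.36−1) = 0.12, so k_gold = (0.36/0.12)^(1/0.64) ≈ 5.5655.
Output: y_gold = k_gold^0.36 = 5.5655^0.36 ≈ 1.8552.

y_gold ≈ 1.86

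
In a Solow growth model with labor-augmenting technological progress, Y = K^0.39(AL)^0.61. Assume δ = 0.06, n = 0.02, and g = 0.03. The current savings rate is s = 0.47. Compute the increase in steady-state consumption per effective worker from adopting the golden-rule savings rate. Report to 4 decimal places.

Capital per effective worker breaks even when investment replaces (n + g + δ)·k; here n + g + δ = 0.11.
Current steady state (s = 0.47): k* = (0.47/0.11)^(1/0.61) ≈ 10.8129, y* = 10.8129^0.39 ≈ 2.5307, c* = (1−0.47)·2.5307 ≈ 1.3413.
Setting f'(k) = n+g+δ gives 0.39·k^(0.39−1) = 0.11, hence k_gold = (0.39/0.11)^(1/0.61) ≈ 7.9635.
y_gold = 7.9635^0.39 ≈ 2.2461, c_gold = y_gold − 0.11·k_gold ≈ 1.3701.
Gain: Δc = 1.3701 − 1.3413 ≈ 0.0289.

Δc ≈ 0.0289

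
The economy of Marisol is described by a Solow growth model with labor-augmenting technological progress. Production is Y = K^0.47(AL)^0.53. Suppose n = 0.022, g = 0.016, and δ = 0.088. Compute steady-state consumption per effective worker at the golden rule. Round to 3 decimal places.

c_gold ≈ 1.703

Break-even investment rate: n + g + δ = 0.022 + 0.016 + 0.088 = 0.126.
Golden rule sets MPK = n+g+δ: 0.47·k^(0.47−1) = 0.126, so k_gold = (0.47/0.126)^(1/0.53) ≈ 11.9876.
y_gold = 11.9876^0.47 ≈ 3.2137.
c_gold = y_gold − (n+g+δ)·k_gold = 3.2137 − 0.126·11.9876 ≈ 1.7033.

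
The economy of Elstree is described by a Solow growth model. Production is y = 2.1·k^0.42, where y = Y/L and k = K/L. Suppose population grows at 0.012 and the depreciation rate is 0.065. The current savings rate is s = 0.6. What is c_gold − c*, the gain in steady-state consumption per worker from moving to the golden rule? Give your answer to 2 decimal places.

n + δ = 0.012 + 0.065 = 0.077.
Current steady state (s = 0.6): k* = (0.6·2.1/0.077)^(1/0.58) ≈ 123.8501, y* = 2.1·123.8501^0.42 ≈ 15.8941, c* = (1−0.6)·15.8941 ≈ 6.3576.
Golden rule sets MPK = n+δ: 0.42·2.1·k^(0.42−1) = 0.077, so k_gold = (0.42·2.1/0.077)^(1/0.58) ≈ 66.9613.
y_gold = 2.1·66.9613^0.42 ≈ 12.2762, c_gold = y_gold − 0.077·k_gold ≈ 7.1202.
Gain: Δc = 7.1202 − 6.3576 ≈ 0.7626.

Δc ≈ 0.76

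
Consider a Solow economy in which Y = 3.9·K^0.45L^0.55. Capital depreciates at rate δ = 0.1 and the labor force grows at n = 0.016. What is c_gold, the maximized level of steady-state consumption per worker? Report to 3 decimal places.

c_gold ≈ 19.803

The effective depreciation rate is n + δ = 0.016 + 0.1 = 0.116.
Golden rule sets MPK = n+δ: 0.45·3.9·k^(0.45−1) = 0.116, so k_gold = (0.45·3.9/0.116)^(1/0.55) ≈ 139.6773.
y_gold = 3.9·139.6773^0.45 ≈ 36.0057.
c_gold = y_gold − (n+δ)·k_gold = 36.0057 − 0.116·139.6773 ≈ 19.8031.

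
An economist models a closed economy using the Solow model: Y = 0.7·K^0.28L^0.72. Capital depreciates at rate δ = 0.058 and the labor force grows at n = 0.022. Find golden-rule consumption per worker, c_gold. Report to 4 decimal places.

n + δ = 0.022 + 0.058 = 0.08.
At the golden rule the marginal product of capital equals n+δ: 0.28·0.7·k^(0.28−1) = 0.08. Solving, k_gold = (0.28·0.7/0.08)^(1/0.72) ≈ 3.4714.
y_gold = 0.7·3.4714^0.28 ≈ 0.9918.
c_gold = y_gold − (n+δ)·k_gold = 0.9918 − 0.08·3.4714 ≈ 0.7141.

c_gold ≈ 0.7141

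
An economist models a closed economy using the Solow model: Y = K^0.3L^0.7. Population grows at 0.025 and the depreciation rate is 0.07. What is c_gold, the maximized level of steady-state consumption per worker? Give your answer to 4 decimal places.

c_gold ≈ 1.1458

Capital per worker breaks even when investment replaces (n + δ)·k; here n + δ = 0.095.
Golden rule sets MPK = n+δ: 0.3·k^(0.3−1) = 0.095, so k_gold = (0.3/0.095)^(1/0.7) ≈ 5.1692.
y_gold = 5.1692^0.3 ≈ 1.6369.
c_gold = y_gold − (n+δ)·k_gold = 1.6369 − 0.095·5.1692 ≈ 1.1458.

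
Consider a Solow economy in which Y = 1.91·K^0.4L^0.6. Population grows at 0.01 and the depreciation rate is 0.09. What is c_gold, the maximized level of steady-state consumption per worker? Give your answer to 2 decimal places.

Capital per worker breaks even when investment replaces (n + δ)·k; here n + δ = 0.1.
Golden rule sets MPK = n+δ: 0.4·1.91·k^(0.4−1) = 0.1, so k_gold = (0.4·1.91/0.1)^(1/0.6) ≈ 29.6362.
y_gold = 1.91·29.6362^0.4 ≈ 7.4090.
c_gold = y_gold − (n+δ)·k_gold = 7.4090 − 0.1·29.6362 ≈ 4.4454.

c_gold ≈ 4.45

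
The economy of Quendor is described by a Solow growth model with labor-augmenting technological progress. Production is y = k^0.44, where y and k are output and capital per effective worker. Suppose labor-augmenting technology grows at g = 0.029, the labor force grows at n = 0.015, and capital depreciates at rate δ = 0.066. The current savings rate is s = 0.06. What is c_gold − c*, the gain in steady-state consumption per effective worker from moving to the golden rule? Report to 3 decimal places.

n + g + δ = 0.015 + 0.029 + 0.066 = 0.11.
Current steady state (s = 0.06): k* = (0.06/0.11)^(1/0.56) ≈ 0.3388, y* = 0.3388^0.44 ≈ 0.6211, c* = (1−0.06)·0.6211 ≈ 0.5838.
Maximizing c = f(k) − (n+g+δ)·k gives f'(k) = n+g+δ, i.e. 0.44·k^(0.44−1) = 0.11, so k_gold = (0.44/0.11)^(1/0.56) ≈ 11.8880.
y_gold = 11.8880^0.44 ≈ 2.9720, c_gold = y_gold − 0.11·k_gold ≈ 1.6643.
Gain: Δc = 1.6643 − 0.5838 ≈ 1.0805.

Δc ≈ 1.080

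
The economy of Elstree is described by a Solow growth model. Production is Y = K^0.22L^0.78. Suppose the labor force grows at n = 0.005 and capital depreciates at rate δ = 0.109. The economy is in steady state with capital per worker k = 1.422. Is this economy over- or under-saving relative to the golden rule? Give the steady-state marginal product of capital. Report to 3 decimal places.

Break-even investment rate: n + δ = 0.005 + 0.109 = 0.114.
MPK = 0.22·k^(0.22−1) = 0.22·1.422^(-0.78) ≈ 0.1672.
MPK > 0.114, so the economy is dynamically efficient (under-saving).

under-saving; MPK ≈ 0.167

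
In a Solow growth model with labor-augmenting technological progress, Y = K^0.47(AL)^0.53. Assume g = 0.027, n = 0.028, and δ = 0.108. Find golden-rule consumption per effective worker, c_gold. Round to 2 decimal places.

The effective depreciation rate is n + g + δ = 0.028 + 0.027 + 0.108 = 0.163.
Golden rule sets MPK = n+g+δ: 0.47·k^(0.47−1) = 0.163, so k_gold = (0.47/0.163)^(1/0.53) ≈ 7.3749.
y_gold = 7.3749^0.47 ≈ 2.5577.
c_gold = y_gold − (n+g+δ)·k_gold = 2.5577 − 0.163·7.3749 ≈ 1.3556.

c_gold ≈ 1.36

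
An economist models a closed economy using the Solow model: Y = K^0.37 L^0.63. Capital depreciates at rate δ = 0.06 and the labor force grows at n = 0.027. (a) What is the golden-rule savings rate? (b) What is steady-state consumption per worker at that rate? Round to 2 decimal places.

Break-even investment rate: n + δ = 0.027 + 0.06 = 0.087.
For Cobb-Douglas, s_gold equals capital's share: s_gold = 0.37.
Setting f'(k) = n+δ gives 0.37·k^(0.37−1) = 0.087, hence k_gold = (0.37/0.087)^(1/0.63) ≈ 9.9520.
y_gold = 9.9520^0.37 ≈ 2.3401; c_gold = (1−0.37)·y_gold ≈ 1.4742.

(a) s_gold = 0.37; (b) c_gold ≈ 1.47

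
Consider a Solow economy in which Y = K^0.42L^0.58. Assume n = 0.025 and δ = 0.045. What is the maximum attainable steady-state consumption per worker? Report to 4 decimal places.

n + δ = 0.025 + 0.045 = 0.07.
Setting f'(k) = n+δ gives 0.42·k^(0.42−1) = 0.07, hence k_gold = (0.42/0.07)^(1/0.58) ≈ 21.9604.
y_gold = 21.9604^0.42 ≈ 3.6601.
c_gold = y_gold − (n+δ)·k_gold = 3.6601 − 0.07·21.9604 ≈ 2.1228.

c_gold ≈ 2.1228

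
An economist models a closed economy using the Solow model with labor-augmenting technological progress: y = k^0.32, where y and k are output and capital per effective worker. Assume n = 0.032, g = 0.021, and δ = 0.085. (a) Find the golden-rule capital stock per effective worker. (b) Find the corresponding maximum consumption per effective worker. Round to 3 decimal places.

(a) k_gold ≈ 3.445; (b) c_gold ≈ 1.010

The effective depreciation rate is n + g + δ = 0.032 + 0.021 + 0.085 = 0.138.
Maximizing c = f(k) − (n+g+δ)·k gives f'(k) = n+g+δ, i.e. 0.32·k^(0.32−1) = 0.138, so k_gold = (0.32/0.138)^(1/0.68) ≈ 3.4448.
y_gold = 3.4448^0.32 ≈ 1.4856; c_gold = y_gold − 0.138·k_gold ≈ 1.0102.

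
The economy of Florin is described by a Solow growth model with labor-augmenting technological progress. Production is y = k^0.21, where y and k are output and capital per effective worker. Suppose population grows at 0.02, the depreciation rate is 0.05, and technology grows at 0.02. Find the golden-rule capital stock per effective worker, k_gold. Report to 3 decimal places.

Capital per effective worker breaks even when investment replaces (n + g + δ)·k; here n + g + δ = 0.09.
Maximizing c = f(k) − (n+g+δ)·k gives f'(k) = n+g+δ, i.e. 0.21·k^(0.21−1) = 0.09, so k_gold = (0.21/0.09)^(1/0.79) ≈ 2.9228.

k_gold ≈ 2.923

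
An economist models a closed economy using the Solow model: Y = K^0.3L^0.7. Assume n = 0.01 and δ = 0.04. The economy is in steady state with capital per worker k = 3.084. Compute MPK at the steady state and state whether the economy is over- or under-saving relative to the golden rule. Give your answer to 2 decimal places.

The effective depreciation rate is n + δ = 0.01 + 0.04 = 0.05.
MPK = 0.3·k^(0.3−1) = 0.3·3.084^(-0.7) ≈ 0.1364.
MPK > 0.05, so the economy is dynamically efficient (under-saving).

under-saving; MPK ≈ 0.14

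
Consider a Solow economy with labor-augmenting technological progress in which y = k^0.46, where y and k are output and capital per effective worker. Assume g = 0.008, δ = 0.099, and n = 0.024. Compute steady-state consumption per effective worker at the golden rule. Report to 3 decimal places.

Break-even investment rate: n + g + δ = 0.024 + 0.008 + 0.099 = 0.131.
At the golden rule the marginal product of capital equals n+g+δ: 0.46·k^(0.46−1) = 0.131. Solving, k_gold = (0.46/0.131)^(1/0.54) ≈ 10.2367.
y_gold = 10.2367^0.46 ≈ 2.9152.
c_gold = y_gold − (n+g+δ)·k_gold = 2.9152 − 0.131·10.2367 ≈ 1.5742.

c_gold ≈ 1.574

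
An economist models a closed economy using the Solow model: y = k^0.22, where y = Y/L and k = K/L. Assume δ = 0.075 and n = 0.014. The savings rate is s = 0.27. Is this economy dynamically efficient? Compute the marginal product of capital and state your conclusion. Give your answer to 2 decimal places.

dynamically inefficient; MPK ≈ 0.07

Break-even investment rate: n + δ = 0.014 + 0.075 = 0.089.
Steady-state k*: s·k^0.22 = 0.089·k gives k* = (0.27/0.089)^(1/0.78) ≈ 4.1487.
MPK = 0.22·4.1487^(-0.78) ≈ 0.0725.
MPK < n+δ = 0.089, so the economy is dynamically inefficient (over-saving).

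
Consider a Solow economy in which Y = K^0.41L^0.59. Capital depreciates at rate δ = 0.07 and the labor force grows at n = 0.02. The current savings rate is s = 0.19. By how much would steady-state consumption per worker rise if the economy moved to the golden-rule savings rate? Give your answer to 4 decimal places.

Δc ≈ 0.3309

n + δ = 0.02 + 0.07 = 0.09.
Current steady state (s = 0.19): k* = (0.19/0.09)^(1/0.59) ≈ 3.5483, y* = 3.5483^0.41 ≈ 1.6808, c* = (1−0.19)·1.6808 ≈ 1.3614.
Setting f'(k) = n+δ gives 0.41·k^(0.41−1) = 0.09, hence k_gold = (0.41/0.09)^(1/0.59) ≈ 13.0669.
y_gold = 13.0669^0.41 ≈ 2.8683, c_gold = y_gold − 0.09·k_gold ≈ 1.6923.
Gain: Δc = 1.6923 − 1.3614 ≈ 0.3309.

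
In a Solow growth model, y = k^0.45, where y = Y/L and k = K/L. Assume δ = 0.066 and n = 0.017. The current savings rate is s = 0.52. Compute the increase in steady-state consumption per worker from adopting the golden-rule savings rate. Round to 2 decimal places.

Capital per worker breaks even when investment replaces (n + δ)·k; here n + δ = 0.083.
Current steady state (s = 0.52): k* = (0.52/0.083)^(1/0.55) ≈ 28.1161, y* = 28.1161^0.45 ≈ 4.4878, c* = (1−0.52)·4.4878 ≈ 2.1541.
Setting f'(k) = n+δ gives 0.45·k^(0.45−1) = 0.083, hence k_gold = (0.45/0.083)^(1/0.55) ≈ 21.6167.
y_gold = 21.6167^0.45 ≈ 3.9871, c_gold = y_gold − 0.083·k_gold ≈ 2.1929.
Gain: Δc = 2.1929 − 2.1541 ≈ 0.0388.

Δc ≈ 0.04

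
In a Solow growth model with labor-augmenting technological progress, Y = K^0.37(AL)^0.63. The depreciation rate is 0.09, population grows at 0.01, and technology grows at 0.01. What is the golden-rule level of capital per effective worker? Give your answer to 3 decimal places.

Break-even investment rate: n + g + δ = 0.01 + 0.01 + 0.09 = 0.11.
Maximizing c = f(k) − (n+g+δ)·k gives f'(k) = n+g+δ, i.e. 0.37·k^(0.37−1) = 0.11, so k_gold = (0.37/0.11)^(1/0.63) ≈ 6.8581.

k_gold ≈ 6.858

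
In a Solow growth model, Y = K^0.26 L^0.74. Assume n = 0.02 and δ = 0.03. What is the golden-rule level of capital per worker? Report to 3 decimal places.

k_gold ≈ 9.281

Break-even investment rate: n + δ = 0.02 + 0.03 = 0.05.
Setting f'(k) = n+δ gives 0.26·k^(0.26−1) = 0.05, hence k_gold = (0.26/0.05)^(1/0.74) ≈ 9.2805.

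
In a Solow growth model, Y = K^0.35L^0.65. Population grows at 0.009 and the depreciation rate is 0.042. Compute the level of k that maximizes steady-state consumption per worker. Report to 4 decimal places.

k_gold ≈ 19.3606

The effective depreciation rate is n + δ = 0.009 + 0.042 = 0.051.
Setting f'(k) = n+δ gives 0.35·k^(0.35−1) = 0.051, hence k_gold = (0.35/0.051)^(1/0.65) ≈ 19.3606.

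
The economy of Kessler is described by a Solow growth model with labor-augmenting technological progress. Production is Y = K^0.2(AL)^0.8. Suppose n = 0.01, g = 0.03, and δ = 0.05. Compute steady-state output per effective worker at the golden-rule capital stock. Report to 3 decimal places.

y_gold ≈ 1.221

Capital per effective worker breaks even when investment replaces (n + g + δ)·k; here n + g + δ = 0.09.
Setting f'(k) = n+g+δ gives 0.2·k^(0.2−1) = 0.09, hence k_gold = (0.2/0.09)^(1/0.8) ≈ 2.7132.
Output: y_gold = k_gold^0.2 = 2.7132^0.2 ≈ 1.2209.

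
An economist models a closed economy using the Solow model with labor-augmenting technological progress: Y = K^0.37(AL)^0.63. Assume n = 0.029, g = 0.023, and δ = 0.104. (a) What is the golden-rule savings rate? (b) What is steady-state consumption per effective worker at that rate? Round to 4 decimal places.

(a) s_gold = 0.3700; (b) c_gold ≈ 1.0462

Capital per effective worker breaks even when investment replaces (n + g + δ)·k; here n + g + δ = 0.156.
For Cobb-Douglas, s_gold equals capital's share: s_gold = 0.37.
Golden rule sets MPK = n+g+δ: 0.37·k^(0.37−1) = 0.156, so k_gold = (0.37/0.156)^(1/0.63) ≈ 3.9388.
y_gold = 3.9388^0.37 ≈ 1.6607; c_gold = (1−0.37)·y_gold ≈ 1.0462.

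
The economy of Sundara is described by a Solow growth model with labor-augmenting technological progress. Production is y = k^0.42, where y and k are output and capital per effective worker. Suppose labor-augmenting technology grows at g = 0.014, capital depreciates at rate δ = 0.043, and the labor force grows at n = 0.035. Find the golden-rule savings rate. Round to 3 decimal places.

Break-even investment rate: n + g + δ = 0.035 + 0.014 + 0.043 = 0.092.
At the golden rule MPK = n+g+δ, and in any Cobb-Douglas steady state s = (n+g+δ)·k/y = MPK·k/y = capital's share 0.42.

s_gold = 0.420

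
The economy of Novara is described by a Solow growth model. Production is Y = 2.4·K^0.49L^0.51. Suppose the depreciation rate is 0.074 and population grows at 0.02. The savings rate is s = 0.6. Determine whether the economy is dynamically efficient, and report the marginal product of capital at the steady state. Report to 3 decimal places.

n + δ = 0.02 + 0.074 = 0.094.
Steady-state k*: s·A·k^0.49 = 0.094·k gives k* = (0.6·2.4/0.094)^(1/0.51) ≈ 210.8577.
MPK = 0.49·2.4·210.8577^(-0.51) ≈ 0.0768.
MPK < n+δ = 0.094, so the economy is dynamically inefficient (over-saving).

dynamically inefficient; MPK ≈ 0.077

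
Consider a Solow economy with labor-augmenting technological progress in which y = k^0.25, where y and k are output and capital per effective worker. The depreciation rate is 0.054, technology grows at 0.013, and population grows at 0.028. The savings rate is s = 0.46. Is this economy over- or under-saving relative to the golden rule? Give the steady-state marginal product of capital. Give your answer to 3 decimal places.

Break-even investment rate: n + g + δ = 0.028 + 0.013 + 0.054 = 0.095.
Steady-state k*: s·k^0.25 = 0.095·k gives k* = (0.46/0.095)^(1/0.75) ≈ 8.1918.
MPK = 0.25·8.1918^(-0.75) ≈ 0.0516.
MPK < n+g+δ = 0.095, so the economy is dynamically inefficient (over-saving).

over-saving; MPK ≈ 0.052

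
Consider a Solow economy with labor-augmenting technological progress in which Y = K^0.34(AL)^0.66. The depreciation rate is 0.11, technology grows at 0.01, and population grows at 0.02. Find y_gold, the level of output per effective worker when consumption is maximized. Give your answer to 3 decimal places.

Capital per effective worker breaks even when investment replaces (n + g + δ)·k; here n + g + δ = 0.14.
Golden rule sets MPK = n+g+δ: 0.34·k^(0.34−1) = 0.14, so k_gold = (0.34/0.14)^(1/0.66) ≈ 3.8359.
Output: y_gold = k_gold^0.34 = 3.8359^0.34 ≈ 1.5795.

y_gold ≈ 1.579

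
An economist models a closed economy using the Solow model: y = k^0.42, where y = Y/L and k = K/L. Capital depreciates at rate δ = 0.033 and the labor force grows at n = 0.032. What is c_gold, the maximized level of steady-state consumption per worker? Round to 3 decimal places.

n + δ = 0.032 + 0.033 = 0.065.
Golden rule sets MPK = n+δ: 0.42·k^(0.42−1) = 0.065, so k_gold = (0.42/0.065)^(1/0.58) ≈ 24.9535.
y_gold = 24.9535^0.42 ≈ 3.8618.
c_gold = y_gold − (n+δ)·k_gold = 3.8618 − 0.065·24.9535 ≈ 2.2399.

c_gold ≈ 2.240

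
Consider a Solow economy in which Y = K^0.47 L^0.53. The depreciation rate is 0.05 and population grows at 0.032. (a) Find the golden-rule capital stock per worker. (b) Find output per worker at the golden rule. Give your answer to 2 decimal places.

Capital per worker breaks even when investment replaces (n + δ)·k; here n + δ = 0.082.
Setting f'(k) = n+δ gives 0.47·k^(0.47−1) = 0.082, hence k_gold = (0.47/0.082)^(1/0.53) ≈ 26.9603.
y_gold = 26.9603^0.47 ≈ 4.7037.

(a) k_gold ≈ 26.96; (b) y_gold ≈ 4.70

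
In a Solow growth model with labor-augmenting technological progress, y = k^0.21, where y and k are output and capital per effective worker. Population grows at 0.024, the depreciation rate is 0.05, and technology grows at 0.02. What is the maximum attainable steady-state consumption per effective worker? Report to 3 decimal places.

c_gold ≈ 0.978

The effective depreciation rate is n + g + δ = 0.024 + 0.02 + 0.05 = 0.094.
At the golden rule the marginal product of capital equals n+g+δ: 0.21·k^(0.21−1) = 0.094. Solving, k_gold = (0.21/0.094)^(1/0.79) ≈ 2.7662.
y_gold = 2.7662^0.21 ≈ 1.2382.
c_gold = y_gold − (n+g+δ)·k_gold = 1.2382 − 0.094·2.7662 ≈ 0.9782.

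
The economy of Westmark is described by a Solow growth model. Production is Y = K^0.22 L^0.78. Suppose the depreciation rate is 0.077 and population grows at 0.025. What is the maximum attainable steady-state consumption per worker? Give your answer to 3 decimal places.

Break-even investment rate: n + δ = 0.025 + 0.077 = 0.102.
At the golden rule the marginal product of capital equals n+δ: 0.22·k^(0.22−1) = 0.102. Solving, k_gold = (0.22/0.102)^(1/0.78) ≈ 2.6790.
y_gold = 2.6790^0.22 ≈ 1.2421.
c_gold = y_gold − (n+δ)·k_gold = 1.2421 − 0.102·2.6790 ≈ 0.9688.

c_gold ≈ 0.969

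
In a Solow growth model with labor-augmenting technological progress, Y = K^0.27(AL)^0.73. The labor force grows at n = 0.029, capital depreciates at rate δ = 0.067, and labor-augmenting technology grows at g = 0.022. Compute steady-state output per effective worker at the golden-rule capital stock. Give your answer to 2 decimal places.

Break-even investment rate: n + g + δ = 0.029 + 0.022 + 0.067 = 0.118.
Maximizing c = f(k) − (n+g+δ)·k gives f'(k) = n+g+δ, i.e. 0.27·k^(0.27−1) = 0.118, so k_gold = (0.27/0.118)^(1/0.73) ≈ 3.1077.
Output: y_gold = k_gold^0.27 = 3.1077^0.27 ≈ 1.3582.

y_gold ≈ 1.36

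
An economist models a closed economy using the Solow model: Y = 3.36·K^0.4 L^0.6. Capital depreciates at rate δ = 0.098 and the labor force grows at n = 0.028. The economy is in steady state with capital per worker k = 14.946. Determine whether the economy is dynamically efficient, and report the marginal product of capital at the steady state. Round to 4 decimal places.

dynamically efficient; MPK ≈ 0.2653

n + δ = 0.028 + 0.098 = 0.126.
MPK = 0.4·3.36·k^(0.4−1) = 0.4·3.36·14.946^(-0.6) ≈ 0.2653.
MPK > 0.126, so the economy is dynamically efficient (under-saving).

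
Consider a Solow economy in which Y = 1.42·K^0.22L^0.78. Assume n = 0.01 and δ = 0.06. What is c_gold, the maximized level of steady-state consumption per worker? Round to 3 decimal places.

c_gold ≈ 1.689

Capital per worker breaks even when investment replaces (n + δ)·k; here n + δ = 0.07.
At the golden rule the marginal product of capital equals n+δ: 0.22·1.42·k^(0.22−1) = 0.07. Solving, k_gold = (0.22·1.42/0.07)^(1/0.78) ≈ 6.8051.
y_gold = 1.42·6.8051^0.22 ≈ 2.1653.
c_gold = y_gold − (n+δ)·k_gold = 2.1653 − 0.07·6.8051 ≈ 1.6889.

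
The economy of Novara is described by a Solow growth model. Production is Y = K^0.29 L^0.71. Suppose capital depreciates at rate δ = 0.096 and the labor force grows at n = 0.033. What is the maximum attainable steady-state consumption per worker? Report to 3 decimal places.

n + δ = 0.033 + 0.096 = 0.129.
At the golden rule the marginal product of capital equals n+δ: 0.29·k^(0.29−1) = 0.129. Solving, k_gold = (0.29/0.129)^(1/0.71) ≈ 3.1297.
y_gold = 3.1297^0.29 ≈ 1.3922.
c_gold = y_gold − (n+δ)·k_gold = 1.3922 − 0.129·3.1297 ≈ 0.9884.

c_gold ≈ 0.988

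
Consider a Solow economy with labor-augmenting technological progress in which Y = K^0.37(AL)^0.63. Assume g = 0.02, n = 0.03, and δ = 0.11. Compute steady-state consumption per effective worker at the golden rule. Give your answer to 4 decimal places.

Break-even investment rate: n + g + δ = 0.03 + 0.02 + 0.11 = 0.16.
Golden rule sets MPK = n+g+δ: 0.37·k^(0.37−1) = 0.16, so k_gold = (0.37/0.16)^(1/0.63) ≈ 3.7836.
y_gold = 3.7836^0.37 ≈ 1.6362.
c_gold = y_gold − (n+g+δ)·k_gold = 1.6362 − 0.16·3.7836 ≈ 1.0308.

c_gold ≈ 1.0308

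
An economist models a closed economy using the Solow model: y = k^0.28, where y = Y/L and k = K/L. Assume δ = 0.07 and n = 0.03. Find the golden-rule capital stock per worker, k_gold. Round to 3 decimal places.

Break-even investment rate: n + δ = 0.03 + 0.07 = 0.1.
Setting f'(k) = n+δ gives 0.28·k^(0.28−1) = 0.1, hence k_gold = (0.28/0.1)^(1/0.72) ≈ 4.1788.

k_gold ≈ 4.179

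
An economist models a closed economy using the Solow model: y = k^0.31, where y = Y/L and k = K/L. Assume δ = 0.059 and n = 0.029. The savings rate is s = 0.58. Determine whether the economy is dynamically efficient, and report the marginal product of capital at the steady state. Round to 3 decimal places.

n + δ = 0.029 + 0.059 = 0.088.
Steady-state k*: s·k^0.31 = 0.088·k gives k* = (0.58/0.088)^(1/0.69) ≈ 15.3772.
MPK = 0.31·15.3772^(-0.69) ≈ 0.0470.
MPK < n+δ = 0.088, so the economy is dynamically inefficient (over-saving).

dynamically inefficient; MPK ≈ 0.047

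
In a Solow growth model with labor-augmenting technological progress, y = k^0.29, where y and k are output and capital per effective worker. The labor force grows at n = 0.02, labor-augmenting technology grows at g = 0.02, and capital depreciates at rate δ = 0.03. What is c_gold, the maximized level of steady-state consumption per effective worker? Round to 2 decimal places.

c_gold ≈ 1.27

The effective depreciation rate is n + g + δ = 0.02 + 0.02 + 0.03 = 0.07.
At the golden rule the marginal product of capital equals n+g+δ: 0.29·k^(0.29−1) = 0.07. Solving, k_gold = (0.29/0.07)^(1/0.71) ≈ 7.4035.
y_gold = 7.4035^0.29 ≈ 1.7870.
c_gold = y_gold − (n+g+δ)·k_gold = 1.7870 − 0.07·7.4035 ≈ 1.2688.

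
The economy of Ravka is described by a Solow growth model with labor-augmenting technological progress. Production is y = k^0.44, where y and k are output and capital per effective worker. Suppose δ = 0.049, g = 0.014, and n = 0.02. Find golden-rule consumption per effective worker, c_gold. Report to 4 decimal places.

c_gold ≈ 2.0765

Break-even investment rate: n + g + δ = 0.02 + 0.014 + 0.049 = 0.083.
Maximizing c = f(k) − (n+g+δ)·k gives f'(k) = n+g+δ, i.e. 0.44·k^(0.44−1) = 0.083, so k_gold = (0.44/0.083)^(1/0.56) ≈ 19.6574.
y_gold = 19.6574^0.44 ≈ 3.7081.
c_gold = y_gold − (n+g+δ)·k_gold = 3.7081 − 0.083·19.6574 ≈ 2.0765.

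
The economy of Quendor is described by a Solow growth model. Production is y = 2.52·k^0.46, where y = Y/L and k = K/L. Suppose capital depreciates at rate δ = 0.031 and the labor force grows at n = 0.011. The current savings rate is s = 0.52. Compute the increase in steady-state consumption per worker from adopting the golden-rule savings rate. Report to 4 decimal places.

Break-even investment rate: n + δ = 0.011 + 0.031 = 0.042.
Current steady state (s = 0.52): k* = (0.52·2.52/0.042)^(1/0.54) ≈ 584.7267, y* = 2.52·584.7267^0.46 ≈ 47.2279, c* = (1−0.52)·47.2279 ≈ 22.6694.
Setting f'(k) = n+δ gives 0.46·2.52·k^(0.46−1) = 0.042, hence k_gold = (0.46·2.52/0.042)^(1/0.54) ≈ 465.9616.
y_gold = 2.52·465.9616^0.46 ≈ 42.5443, c_gold = y_gold − 0.042·k_gold ≈ 22.9739.
Gain: Δc = 22.9739 − 22.6694 ≈ 0.3045.

Δc ≈ 0.3045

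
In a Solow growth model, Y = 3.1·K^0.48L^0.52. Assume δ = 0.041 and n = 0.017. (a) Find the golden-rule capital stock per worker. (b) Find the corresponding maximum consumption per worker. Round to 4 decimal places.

(a) k_gold ≈ 512.8045; (b) c_gold ≈ 32.2212

The effective depreciation rate is n + δ = 0.017 + 0.041 = 0.058.
At the golden rule the marginal product of capital equals n+δ: 0.48·3.1·k^(0.48−1) = 0.058. Solving, k_gold = (0.48·3.1/0.058)^(1/0.52) ≈ 512.8045.
y_gold = 3.1·512.8045^0.48 ≈ 61.9639; c_gold = y_gold − 0.058·k_gold ≈ 32.2212.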